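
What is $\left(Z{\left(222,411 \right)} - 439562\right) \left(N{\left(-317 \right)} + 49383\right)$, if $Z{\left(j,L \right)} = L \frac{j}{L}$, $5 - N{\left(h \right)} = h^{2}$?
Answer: $22450713340$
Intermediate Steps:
$N{\left(h \right)} = 5 - h^{2}$
$Z{\left(j,L \right)} = j$
$\left(Z{\left(222,411 \right)} - 439562\right) \left(N{\left(-317 \right)} + 49383\right) = \left(222 - 439562\right) \left(\left(5 - \left(-317\right)^{2}\right) + 49383\right) = - 439340 \left(\left(5 - 100489\right) + 49383\right) = - 439340 \left(-100484 + 49383\right) = \left(-439340\right) \left(-51101\right) = 22450713340$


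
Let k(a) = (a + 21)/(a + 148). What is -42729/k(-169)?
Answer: -897309/148 ≈ -6062.9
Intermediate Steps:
k(a) = (21 + a)/(148 + a)
-42729/k(-169) = -42729*(148 - 169)/(21 - 169) = -42729/(-148/(-21)) = -42729/((-1/21*(-148))) = -42729/148/21 = -42729*21/148 = -897309/148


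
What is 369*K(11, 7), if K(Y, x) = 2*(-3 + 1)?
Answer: -1476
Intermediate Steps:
K(Y, x) = -4 (K(Y, x) = 2*(-2) = -4)
369*K(11, 7) = 369*(-4) = -1476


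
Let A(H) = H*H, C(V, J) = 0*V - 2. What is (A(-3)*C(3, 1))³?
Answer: -5832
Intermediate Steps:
C(V, J) = -2 (C(V, J) = 0 - 2 = -2)
A(H) = H²
(A(-3)*C(3, 1))³ = ((-3)²*(-2))³ = (9*(-2))³ = (-18)³ = -5832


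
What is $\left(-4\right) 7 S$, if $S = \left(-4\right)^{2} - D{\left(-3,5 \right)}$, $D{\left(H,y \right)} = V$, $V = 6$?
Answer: $-280$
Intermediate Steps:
$D{\left(H,y \right)} = 6$
$S = 10$ ($S = \left(-4\right)^{2} - 6 = 16 - 6 = 10$)
$\left(-4\right) 7 S = \left(-4\right) 7 \cdot 10 = \left(-28\right) 10 = -280$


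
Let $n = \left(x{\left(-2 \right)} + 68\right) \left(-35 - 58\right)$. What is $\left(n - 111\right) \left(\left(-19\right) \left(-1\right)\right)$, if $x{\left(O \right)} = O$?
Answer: $-118731$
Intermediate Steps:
$n = -6138$ ($n = \left(-2 + 68\right) \left(-35 - 58\right) = 66 \left(-93\right) = -6138$)
$\left(n - 111\right) \left(\left(-19\right) \left(-1\right)\right) = \left(-6138 - 111\right) \left(\left(-19\right) \left(-1\right)\right) = \left(-6249\right) 19 = -118731$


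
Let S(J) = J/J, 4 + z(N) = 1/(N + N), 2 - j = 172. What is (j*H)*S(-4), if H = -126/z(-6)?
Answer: -36720/7 ≈ -5245.7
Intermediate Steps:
j = -170 (j = 2 - 1*172 = 2 - 172 = -170)
z(N) = -4 + 1/(2*N) (z(N) = -4 + 1/(N + N) = -4 + 1/(2*N))
H = 216/7 (H = -126/(-4 + (½)/(-6)) = -126/(-4 + (½)*(-⅙)) = -126/(-4 - 1/12) = -126/(-49/12) = -126*(-12/49) = 216/7 ≈ 30.857)
S(J) = 1
(j*H)*S(-4) = -170*216/7*1 = -36720/7*1 = -36720/7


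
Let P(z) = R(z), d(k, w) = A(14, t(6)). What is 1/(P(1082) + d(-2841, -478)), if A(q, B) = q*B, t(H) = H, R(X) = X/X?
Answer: 1/85 ≈ 0.011765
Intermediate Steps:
R(X) = 1
A(q, B) = B*q
d(k, w) = 84 (d(k, w) = 6*14 = 84)
P(z) = 1
1/(P(1082) + d(-2841, -478)) = 1/(1 + 84) = 1/85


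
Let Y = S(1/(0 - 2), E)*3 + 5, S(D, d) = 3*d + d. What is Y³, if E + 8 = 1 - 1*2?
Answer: -1092727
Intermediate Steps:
E = -9 (E = -8 + (1 - 1*2) = -8 + (1 - 2) = -8 - 1 = -9)
S(D, d) = 4*d
Y = -103 (Y = (4*(-9))*3 + 5 = -36*3 + 5 = -108 + 5 = -103)
Y³ = (-103)³ = -1092727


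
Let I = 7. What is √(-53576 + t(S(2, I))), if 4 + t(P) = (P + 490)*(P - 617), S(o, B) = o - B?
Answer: 35*I*√290 ≈ 596.03*I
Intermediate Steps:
t(P) = -4 + (-617 + P)*(490 + P) (t(P) = -4 + (P + 490)*(P - 617) = -4 + (490 + P)*(-617 + P) = -4 + (-617 + P)*(490 + P))
√(-53576 + t(S(2, I))) = √(-53576 + (-302334 + (2 - 1*7)² - 127*(2 - 1*7))) = √(-53576 + (-302334 + (2 - 7)² - 127*(2 - 7))) = √(-53576 + (-302334 + (-5)² - 127*(-5))) = √(-53576 + (-302334 + 25 + 635)) = √(-53576 - 301674) = √(-355250) = 35*I*√290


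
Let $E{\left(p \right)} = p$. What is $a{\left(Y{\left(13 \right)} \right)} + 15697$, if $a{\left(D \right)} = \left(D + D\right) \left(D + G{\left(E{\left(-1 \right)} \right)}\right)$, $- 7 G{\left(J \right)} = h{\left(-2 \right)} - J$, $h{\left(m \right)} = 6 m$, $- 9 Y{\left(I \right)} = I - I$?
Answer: $15697$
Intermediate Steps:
$Y{\left(I \right)} = 0$ ($Y{\left(I \right)} = - \frac{I - I}{9} = \left(- \frac{1}{9}\right) 0 = 0$)
$G{\left(J \right)} = \frac{12}{7} + \frac{J}{7}$ ($G{\left(J \right)} = - \frac{6 \left(-2\right) - J}{7} = - \frac{-12 - J}{7} = \frac{12}{7} + \frac{J}{7}$)
$a{\left(D \right)} = 2 D \left(\frac{11}{7} + D\right)$ ($a{\left(D \right)} = \left(D + D\right) \left(D + \left(\frac{12}{7} + \frac{1}{7} \left(-1\right)\right)\right) = 2 D \left(D + \left(\frac{12}{7} - \frac{1}{7}\right)\right) = 2 D \left(D + \frac{11}{7}\right) = 2 D \left(\frac{11}{7} + D\right)$)
$a{\left(Y{\left(13 \right)} \right)} + 15697 = \frac{2}{7} \cdot 0 \left(11 + 7 \cdot 0\right) + 15697 = \frac{2}{7} \cdot 0 \left(11 + 0\right) + 15697 = \frac{2}{7} \cdot 0 \cdot 11 + 15697 = 0 + 15697 = 15697$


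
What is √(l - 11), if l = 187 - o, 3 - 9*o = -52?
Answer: √1529/3 ≈ 13.034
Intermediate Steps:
o = 55/9 (o = ⅓ - ⅑*(-52) = ⅓ + 52/9 = 55/9 ≈ 6.1111)
l = 1628/9 (l = 187 - 1*55/9 = 187 - 55/9 = 1628/9 ≈ 180.89)
√(l - 11) = √(1628/9 - 11) = √(1529/9) = √1529/3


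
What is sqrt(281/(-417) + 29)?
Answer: 2*sqrt(1231401)/417 ≈ 5.3222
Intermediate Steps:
sqrt(281/(-417) + 29) = sqrt(281*(-1/417) + 29) = sqrt(-281/417 + 29) = sqrt(11812/417) = 2*sqrt(1231401)/417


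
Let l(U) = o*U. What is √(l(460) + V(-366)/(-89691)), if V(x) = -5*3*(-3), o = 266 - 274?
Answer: 5*I*√131571883583/29897 ≈ 60.663*I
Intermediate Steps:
o = -8
V(x) = 45 (V(x) = -15*(-3) = 45)
l(U) = -8*U
√(l(460) + V(-366)/(-89691)) = √(-8*460 + 45/(-89691)) = √(-3680 + 45*(-1/89691)) = √(-3680 - 15/29897) = √(-110020975/29897) = 5*I*√131571883583/29897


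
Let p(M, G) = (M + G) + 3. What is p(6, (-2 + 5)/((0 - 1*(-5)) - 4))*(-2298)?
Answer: -27576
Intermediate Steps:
p(M, G) = 3 + G + M (p(M, G) = (G + M) + 3 = 3 + G + M)
p(6, (-2 + 5)/((0 - 1*(-5)) - 4))*(-2298) = (3 + (-2 + 5)/((0 - 1*(-5)) - 4) + 6)*(-2298) = (3 + 3/((0 + 5) - 4) + 6)*(-2298) = (3 + 3/(5 - 4) + 6)*(-2298) = (3 + 3/1 + 6)*(-2298) = (3 + 3*1 + 6)*(-2298) = (3 + 3 + 6)*(-2298) = 12*(-2298) = -27576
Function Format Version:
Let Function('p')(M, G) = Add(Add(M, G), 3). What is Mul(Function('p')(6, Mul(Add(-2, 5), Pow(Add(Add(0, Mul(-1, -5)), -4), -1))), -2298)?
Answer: -27576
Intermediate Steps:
Function('p')(M, G) = Add(3, G, M) (Function('p')(M, G) = Add(Add(G, M), 3) = Add(3, G, M))
Mul(Function('p')(6, Mul(Add(-2, 5), Pow(Add(Add(0, Mul(-1, -5)), -4), -1))), -2298) = Mul(Add(3, Mul(Add(-2, 5), Pow(Add(Add(0, Mul(-1, -5)), -4), -1)), 6), -2298) = Mul(Add(3, Mul(3, Pow(Add(Add(0, 5), -4), -1)), 6), -2298) = Mul(Add(3, Mul(3, Pow(Add(5, -4), -1)), 6), -2298) = Mul(Add(3, Mul(3, Pow(1, -1)), 6), -2298) = Mul(Add(3, Mul(3, 1), 6), -2298) = Mul(Add(3, 3, 6), -2298) = Mul(12, -2298) = -27576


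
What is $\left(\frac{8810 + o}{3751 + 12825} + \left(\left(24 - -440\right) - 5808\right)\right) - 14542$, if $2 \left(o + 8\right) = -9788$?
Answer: $- \frac{82406607}{4144} \approx -19886.0$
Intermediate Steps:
$o = -4902$ ($o = -8 + \frac{1}{2} \left(-9788\right) = -8 - 4894 = -4902$)
$\left(\frac{8810 + o}{3751 + 12825} + \left(\left(24 - -440\right) - 5808\right)\right) - 14542 = \left(\frac{8810 - 4902}{3751 + 12825} + \left(\left(24 - -440\right) - 5808\right)\right) - 14542 = \left(\frac{3908}{16576} + \left(\left(24 + 440\right) - 5808\right)\right) - 14542 = \left(3908 \cdot \frac{1}{16576} + \left(464 - 5808\right)\right) - 14542 = \left(\frac{977}{4144} - 5344\right) - 14542 = - \frac{22144559}{4144} - 14542 = - \frac{82406607}{4144}$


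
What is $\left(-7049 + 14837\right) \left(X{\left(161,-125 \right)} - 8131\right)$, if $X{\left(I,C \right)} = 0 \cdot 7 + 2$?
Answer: $-63308652$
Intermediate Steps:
$X{\left(I,C \right)} = 2$ ($X{\left(I,C \right)} = 0 + 2 = 2$)
$\left(-7049 + 14837\right) \left(X{\left(161,-125 \right)} - 8131\right) = \left(-7049 + 14837\right) \left(2 - 8131\right) = 7788 \left(-8129\right) = -63308652$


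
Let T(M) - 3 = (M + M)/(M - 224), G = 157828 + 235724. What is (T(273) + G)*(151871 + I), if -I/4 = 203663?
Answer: -260848161729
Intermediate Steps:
I = -814652 (I = -4*203663 = -814652)
G = 393552
T(M) = 3 + 2*M/(-224 + M) (T(M) = 3 + (M + M)/(M - 224) = 3 + (2*M)/(-224 + M) = 3 + 2*M/(-224 + M))
(T(273) + G)*(151871 + I) = ((-672 + 5*273)/(-224 + 273) + 393552)*(151871 - 814652) = ((-672 + 1365)/49 + 393552)*(-662781) = ((1/49)*693 + 393552)*(-662781) = (99/7 + 393552)*(-662781) = (2754963/7)*(-662781) = -260848161729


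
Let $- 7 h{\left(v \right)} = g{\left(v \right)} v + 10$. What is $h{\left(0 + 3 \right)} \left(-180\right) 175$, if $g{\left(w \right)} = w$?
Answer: $85500$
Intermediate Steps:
$h{\left(v \right)} = - \frac{10}{7} - \frac{v^{2}}{7}$ ($h{\left(v \right)} = - \frac{v v + 10}{7} = - \frac{v^{2} + 10}{7} = - \frac{10 + v^{2}}{7} = - \frac{10}{7} - \frac{v^{2}}{7}$)
$h{\left(0 + 3 \right)} \left(-180\right) 175 = \left(- \frac{10}{7} - \frac{\left(0 + 3\right)^{2}}{7}\right) \left(-180\right) 175 = \left(- \frac{10}{7} - \frac{3^{2}}{7}\right) \left(-180\right) 175 = \left(- \frac{10}{7} - \frac{9}{7}\right) \left(-180\right) 175 = \left(- \frac{19}{7}\right) \left(-180\right) 175 = \frac{3420}{7} \cdot 175 = 85500$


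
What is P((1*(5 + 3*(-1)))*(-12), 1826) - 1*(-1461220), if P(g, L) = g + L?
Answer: 1463022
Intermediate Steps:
P(g, L) = L + g
P((1*(5 + 3*(-1)))*(-12), 1826) - 1*(-1461220) = (1826 + (1*(5 + 3*(-1)))*(-12)) - 1*(-1461220) = (1826 + (1*(5 - 3))*(-12)) + 1461220 = (1826 + (1*2)*(-12)) + 1461220 = (1826 + 2*(-12)) + 1461220 = (1826 - 24) + 1461220 = 1802 + 1461220 = 1463022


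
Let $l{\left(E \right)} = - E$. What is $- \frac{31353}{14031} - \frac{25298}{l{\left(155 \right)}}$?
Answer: $\frac{116698841}{724935} \approx 160.98$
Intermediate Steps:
$- \frac{31353}{14031} - \frac{25298}{l{\left(155 \right)}} = - \frac{31353}{14031} - \frac{25298}{\left(-1\right) 155} = \left(-31353\right) \frac{1}{14031} - \frac{25298}{-155} = - \frac{10451}{4677} - - \frac{25298}{155} = - \frac{10451}{4677} + \frac{25298}{155} = \frac{116698841}{724935}$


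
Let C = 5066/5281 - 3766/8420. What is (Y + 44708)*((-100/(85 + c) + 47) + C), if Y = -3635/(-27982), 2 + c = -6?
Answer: 98974062943936013649/47903554608140 ≈ 2.0661e+6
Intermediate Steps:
c = -8 (c = -2 - 6 = -8)
Y = 3635/27982 (Y = -3635*(-1/27982) = 3635/27982 ≈ 0.12990)
C = 11383737/22233010 (C = 5066*(1/5281) - 3766*1/8420 = 5066/5281 - 1883/4210 = 11383737/22233010 ≈ 0.51202)
(Y + 44708)*((-100/(85 + c) + 47) + C) = (3635/27982 + 44708)*((-100/(85 - 8) + 47) + 11383737/22233010) = 1251022891*((-100/77 + 47) + 11383737/22233010)/27982 = 1251022891*(3519/77 + 11383737/22233010)/27982 = (1251022891/27982)*(79114509939/1711941770) = 98974062943936013649/47903554608140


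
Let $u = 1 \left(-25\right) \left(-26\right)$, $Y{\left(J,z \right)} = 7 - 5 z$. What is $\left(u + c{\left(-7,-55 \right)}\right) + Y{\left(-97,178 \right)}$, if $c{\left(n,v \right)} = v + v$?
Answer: $-343$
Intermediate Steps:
$c{\left(n,v \right)} = 2 v$
$u = 650$ ($u = \left(-25\right) \left(-26\right) = 650$)
$\left(u + c{\left(-7,-55 \right)}\right) + Y{\left(-97,178 \right)} = \left(650 + 2 \left(-55\right)\right) + \left(7 - 890\right) = \left(650 - 110\right) + \left(7 - 890\right) = 540 - 883 = -343$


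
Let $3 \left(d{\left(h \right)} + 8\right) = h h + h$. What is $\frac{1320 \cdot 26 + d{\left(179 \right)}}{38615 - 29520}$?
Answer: $\frac{45052}{9095} \approx 4.9535$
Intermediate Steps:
$d{\left(h \right)} = -8 + \frac{h}{3} + \frac{h^{2}}{3}$ ($d{\left(h \right)} = -8 + \frac{h h + h}{3} = -8 + \frac{h^{2} + h}{3} = -8 + \frac{h + h^{2}}{3} = -8 + \left(\frac{h}{3} + \frac{h^{2}}{3}\right) = -8 + \frac{h}{3} + \frac{h^{2}}{3}$)
$\frac{1320 \cdot 26 + d{\left(179 \right)}}{38615 - 29520} = \frac{1320 \cdot 26 + \left(-8 + \frac{1}{3} \cdot 179 + \frac{179^{2}}{3}\right)}{38615 - 29520} = \frac{34320 + \left(-8 + \frac{179}{3} + \frac{1}{3} \cdot 32041\right)}{9095} = \left(34320 + \left(-8 + \frac{179}{3} + \frac{32041}{3}\right)\right) \frac{1}{9095} = \left(34320 + 10732\right) \frac{1}{9095} = 45052 \cdot \frac{1}{9095} = \frac{45052}{9095}$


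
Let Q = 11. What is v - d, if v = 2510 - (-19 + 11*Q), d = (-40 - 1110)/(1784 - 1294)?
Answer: 118107/49 ≈ 2410.3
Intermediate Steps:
d = -115/49 (d = -1150/490 = -1150*1/490 = -115/49 ≈ -2.3469)
v = 2408 (v = 2510 - (-19 + 11*11) = 2510 - (-19 + 121) = 2510 - 1*102 = 2510 - 102 = 2408)
v - d = 2408 - 1*(-115/49) = 2408 + 115/49 = 118107/49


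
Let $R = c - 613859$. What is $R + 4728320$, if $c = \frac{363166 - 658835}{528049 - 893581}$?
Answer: $\frac{1503967453921}{365532} \approx 4.1145 \cdot 10^{6}$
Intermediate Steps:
$c = \frac{295669}{365532}$ ($c = - \frac{295669}{-365532} = \left(-295669\right) \left(- \frac{1}{365532}\right) = \frac{295669}{365532} \approx 0.80887$)
$R = - \frac{224384812319}{365532}$ ($R = \frac{295669}{365532} - 613859 = - \frac{224384812319}{365532} \approx -6.1386 \cdot 10^{5}$)
$R + 4728320 = - \frac{224384812319}{365532} + 4728320 = \frac{1503967453921}{365532}$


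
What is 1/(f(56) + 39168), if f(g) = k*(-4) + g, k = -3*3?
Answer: 1/39260 ≈ 2.5471e-5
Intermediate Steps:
k = -9
f(g) = 36 + g (f(g) = -9*(-4) + g = 36 + g)
1/(f(56) + 39168) = 1/((36 + 56) + 39168) = 1/(92 + 39168) = 1/39260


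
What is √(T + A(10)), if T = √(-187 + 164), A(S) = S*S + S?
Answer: √(110 + I*√23) ≈ 10.491 + 0.2286*I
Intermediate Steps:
A(S) = S + S² (A(S) = S² + S = S + S²)
T = I*√23 (T = √(-23) = I*√23 ≈ 4.7958*I)
√(T + A(10)) = √(I*√23 + 10*(1 + 10)) = √(I*√23 + 10*11) = √(I*√23 + 110) = √(110 + I*√23)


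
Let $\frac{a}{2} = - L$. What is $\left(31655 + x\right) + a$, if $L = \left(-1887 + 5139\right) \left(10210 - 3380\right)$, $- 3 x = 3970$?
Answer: $- \frac{133175965}{3} \approx -4.4392 \cdot 10^{7}$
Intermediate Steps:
$x = - \frac{3970}{3}$ ($x = \left(- \frac{1}{3}\right) 3970 = - \frac{3970}{3} \approx -1323.3$)
$L = 22211160$ ($L = 3252 \cdot 6830 = 22211160$)
$a = -44422320$ ($a = 2 \left(\left(-1\right) 22211160\right) = 2 \left(-22211160\right) = -44422320$)
$\left(31655 + x\right) + a = \left(31655 - \frac{3970}{3}\right) - 44422320 = \frac{90995}{3} - 44422320 = - \frac{133175965}{3}$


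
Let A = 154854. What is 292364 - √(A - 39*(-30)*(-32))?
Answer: 292364 - 3*√13046 ≈ 2.9202e+5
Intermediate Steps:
292364 - √(A - 39*(-30)*(-32)) = 292364 - √(154854 - 39*(-30)*(-32)) = 292364 - √(154854 + 1170*(-32)) = 292364 - √(154854 - 37440) = 292364 - √117414 = 292364 - 3*√13046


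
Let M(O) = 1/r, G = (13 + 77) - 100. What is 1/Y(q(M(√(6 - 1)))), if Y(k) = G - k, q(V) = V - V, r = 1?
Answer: -⅒ ≈ -0.10000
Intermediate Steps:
G = -10 (G = 90 - 100 = -10)
M(O) = 1 (M(O) = 1/1 = 1)
q(V) = 0
Y(k) = -10 - k
1/Y(q(M(√(6 - 1)))) = 1/(-10 - 1*0) = 1/(-10 + 0) = 1/(-10) = -⅒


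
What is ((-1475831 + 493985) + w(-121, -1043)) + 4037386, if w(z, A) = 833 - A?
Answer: 3057416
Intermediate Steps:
((-1475831 + 493985) + w(-121, -1043)) + 4037386 = ((-1475831 + 493985) + (833 - 1*(-1043))) + 4037386 = (-981846 + (833 + 1043)) + 4037386 = (-981846 + 1876) + 4037386 = -979970 + 4037386 = 3057416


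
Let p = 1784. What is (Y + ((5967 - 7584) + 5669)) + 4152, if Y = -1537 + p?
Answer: 8451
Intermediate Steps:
Y = 247 (Y = -1537 + 1784 = 247)
(Y + ((5967 - 7584) + 5669)) + 4152 = (247 + ((5967 - 7584) + 5669)) + 4152 = (247 + (-1617 + 5669)) + 4152 = (247 + 4052) + 4152 = 4299 + 4152 = 8451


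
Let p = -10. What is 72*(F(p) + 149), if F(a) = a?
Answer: 10008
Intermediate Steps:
72*(F(p) + 149) = 72*(-10 + 149) = 72*139 = 10008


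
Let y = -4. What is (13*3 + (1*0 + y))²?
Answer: 1225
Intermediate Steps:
(13*3 + (1*0 + y))² = (13*3 + (1*0 - 4))² = (39 + (0 - 4))² = (39 - 4)² = 35² = 1225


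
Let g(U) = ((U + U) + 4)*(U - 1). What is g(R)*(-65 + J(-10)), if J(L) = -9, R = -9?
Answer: -10360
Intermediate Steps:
g(U) = (-1 + U)*(4 + 2*U) (g(U) = (2*U + 4)*(-1 + U) = (4 + 2*U)*(-1 + U) = (-1 + U)*(4 + 2*U))
g(R)*(-65 + J(-10)) = (-4 + 2*(-9) + 2*(-9)²)*(-65 - 9) = (-4 - 18 + 2*81)*(-74) = (-4 - 18 + 162)*(-74) = 140*(-74) = -10360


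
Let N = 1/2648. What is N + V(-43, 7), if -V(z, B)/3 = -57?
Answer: 452809/2648 ≈ 171.00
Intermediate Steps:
V(z, B) = 171 (V(z, B) = -3*(-57) = 171)
N = 1/2648 ≈ 0.00037764
N + V(-43, 7) = 1/2648 + 171 = 452809/2648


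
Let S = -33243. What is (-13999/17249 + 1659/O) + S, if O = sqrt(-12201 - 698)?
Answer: -573422506/17249 - 1659*I*sqrt(12899)/12899 ≈ -33244.0 - 14.607*I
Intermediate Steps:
O = I*sqrt(12899) (O = sqrt(-12899) = I*sqrt(12899) ≈ 113.57*I)
(-13999/17249 + 1659/O) + S = (-13999/17249 + 1659/((I*sqrt(12899)))) - 33243 = (-13999*1/17249 + 1659*(-I*sqrt(12899)/12899)) - 33243 = (-13999/17249 - 1659*I*sqrt(12899)/12899) - 33243 = -573422506/17249 - 1659*I*sqrt(12899)/12899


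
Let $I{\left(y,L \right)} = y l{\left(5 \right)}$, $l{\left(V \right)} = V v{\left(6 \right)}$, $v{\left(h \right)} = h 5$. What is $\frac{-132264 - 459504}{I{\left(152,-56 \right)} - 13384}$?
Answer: $- \frac{73971}{1177} \approx -62.847$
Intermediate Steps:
$v{\left(h \right)} = 5 h$
$l{\left(V \right)} = 30 V$ ($l{\left(V \right)} = V 5 \cdot 6 = V 30 = 30 V$)
$I{\left(y,L \right)} = 150 y$ ($I{\left(y,L \right)} = y 30 \cdot 5 = y 150 = 150 y$)
$\frac{-132264 - 459504}{I{\left(152,-56 \right)} - 13384} = \frac{-132264 - 459504}{150 \cdot 152 - 13384} = - \frac{591768}{22800 - 13384} = - \frac{591768}{9416} = \left(-591768\right) \frac{1}{9416} = - \frac{73971}{1177}$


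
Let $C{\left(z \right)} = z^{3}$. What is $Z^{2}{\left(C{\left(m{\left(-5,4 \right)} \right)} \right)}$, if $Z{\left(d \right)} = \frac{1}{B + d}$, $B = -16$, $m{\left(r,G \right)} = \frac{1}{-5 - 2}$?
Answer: $\frac{117649}{30129121} \approx 0.0039048$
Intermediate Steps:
$m{\left(r,G \right)} = - \frac{1}{7}$ ($m{\left(r,G \right)} = \frac{1}{-7} = - \frac{1}{7}$)
$Z{\left(d \right)} = \frac{1}{-16 + d}$
$Z^{2}{\left(C{\left(m{\left(-5,4 \right)} \right)} \right)} = \left(\frac{1}{-16 + \left(- \frac{1}{7}\right)^{3}}\right)^{2} = \left(\frac{1}{-16 - \frac{1}{343}}\right)^{2} = \left(\frac{1}{- \frac{5489}{343}}\right)^{2} = \left(- \frac{343}{5489}\right)^{2} = \frac{117649}{30129121}$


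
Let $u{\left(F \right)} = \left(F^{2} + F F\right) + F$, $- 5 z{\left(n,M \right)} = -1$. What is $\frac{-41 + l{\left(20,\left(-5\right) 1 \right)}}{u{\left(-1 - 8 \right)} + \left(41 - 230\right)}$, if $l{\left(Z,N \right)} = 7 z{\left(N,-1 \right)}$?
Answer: $\frac{11}{10} \approx 1.1$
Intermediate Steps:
$z{\left(n,M \right)} = \frac{1}{5}$ ($z{\left(n,M \right)} = \left(- \frac{1}{5}\right) \left(-1\right) = \frac{1}{5}$)
$u{\left(F \right)} = F + 2 F^{2}$ ($u{\left(F \right)} = \left(F^{2} + F^{2}\right) + F = 2 F^{2} + F = F + 2 F^{2}$)
$l{\left(Z,N \right)} = \frac{7}{5}$ ($l{\left(Z,N \right)} = 7 \cdot \frac{1}{5} = \frac{7}{5}$)
$\frac{-41 + l{\left(20,\left(-5\right) 1 \right)}}{u{\left(-1 - 8 \right)} + \left(41 - 230\right)} = \frac{-41 + \frac{7}{5}}{\left(-1 - 8\right) \left(1 + 2 \left(-1 - 8\right)\right) + \left(41 - 230\right)} = - \frac{198}{5 \left(\left(-1 - 8\right) \left(1 + 2 \left(-1 - 8\right)\right) + \left(41 - 230\right)\right)} = - \frac{198}{5 \left(- 9 \left(1 + 2 \left(-9\right)\right) - 189\right)} = - \frac{198}{5 \left(- 9 \left(1 - 18\right) - 189\right)} = - \frac{198}{5 \left(\left(-9\right) \left(-17\right) - 189\right)} = - \frac{198}{5 \left(153 - 189\right)} = - \frac{198}{5 \left(-36\right)} = \left(- \frac{198}{5}\right) \left(- \frac{1}{36}\right) = \frac{11}{10}$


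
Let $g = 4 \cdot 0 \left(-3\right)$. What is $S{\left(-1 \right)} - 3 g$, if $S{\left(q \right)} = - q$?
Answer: $1$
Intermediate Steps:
$g = 0$ ($g = 0 \left(-3\right) = 0$)
$S{\left(-1 \right)} - 3 g = \left(-1\right) \left(-1\right) - 0 = 1 + 0 = 1$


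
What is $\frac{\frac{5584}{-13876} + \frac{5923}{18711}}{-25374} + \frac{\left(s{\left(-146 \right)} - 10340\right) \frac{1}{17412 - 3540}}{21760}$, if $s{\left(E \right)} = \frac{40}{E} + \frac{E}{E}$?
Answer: $- \frac{186712270267396697}{6048668939881699676160} \approx -3.0868 \cdot 10^{-5}$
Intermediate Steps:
$s{\left(E \right)} = 1 + \frac{40}{E}$ ($s{\left(E \right)} = \frac{40}{E} + 1 = 1 + \frac{40}{E}$)
$\frac{\frac{5584}{-13876} + \frac{5923}{18711}}{-25374} + \frac{\left(s{\left(-146 \right)} - 10340\right) \frac{1}{17412 - 3540}}{21760} = \frac{\frac{5584}{-13876} + \frac{5923}{18711}}{-25374} + \frac{\left(\frac{40 - 146}{-146} - 10340\right) \frac{1}{17412 - 3540}}{21760} = \left(5584 \left(- \frac{1}{13876}\right) + 5923 \cdot \frac{1}{18711}\right) \left(- \frac{1}{25374}\right) + \frac{\left(- \frac{1}{146}\right) \left(-106\right) - 10340}{13872} \cdot \frac{1}{21760} = \left(- \frac{1396}{3469} + \frac{5923}{18711}\right) \left(- \frac{1}{25374}\right) + \left(\frac{53}{73} - 10340\right) \frac{1}{13872} \cdot \frac{1}{21760} = \left(- \frac{5573669}{64908459}\right) \left(- \frac{1}{25374}\right) + \left(- \frac{754767}{73}\right) \frac{1}{13872} \cdot \frac{1}{21760} = \frac{5573669}{1646987238666} - \frac{251589}{7345131520} = - \frac{186712270267396697}{6048668939881699676160}$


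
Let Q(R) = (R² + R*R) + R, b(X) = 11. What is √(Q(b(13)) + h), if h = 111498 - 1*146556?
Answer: I*√34805 ≈ 186.56*I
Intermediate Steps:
Q(R) = R + 2*R² (Q(R) = (R² + R²) + R = 2*R² + R = R + 2*R²)
h = -35058 (h = 111498 - 146556 = -35058)
√(Q(b(13)) + h) = √(11*(1 + 2*11) - 35058) = √(11*(1 + 22) - 35058) = √(11*23 - 35058) = √(253 - 35058) = √(-34805) = I*√34805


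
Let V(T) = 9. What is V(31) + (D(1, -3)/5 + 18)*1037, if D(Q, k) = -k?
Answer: 96486/5 ≈ 19297.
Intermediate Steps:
V(31) + (D(1, -3)/5 + 18)*1037 = 9 + ((-1*(-3))/5 + 18)*1037 = 9 + ((⅕)*3 + 18)*1037 = 9 + (⅗ + 18)*1037 = 9 + (93/5)*1037 = 9 + 96441/5 = 96486/5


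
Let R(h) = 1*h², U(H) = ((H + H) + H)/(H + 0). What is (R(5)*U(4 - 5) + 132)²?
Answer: 42849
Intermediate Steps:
U(H) = 3 (U(H) = (2*H + H)/H = (3*H)/H = 3)
R(h) = h²
(R(5)*U(4 - 5) + 132)² = (5²*3 + 132)² = (25*3 + 132)² = (75 + 132)² = 207² = 42849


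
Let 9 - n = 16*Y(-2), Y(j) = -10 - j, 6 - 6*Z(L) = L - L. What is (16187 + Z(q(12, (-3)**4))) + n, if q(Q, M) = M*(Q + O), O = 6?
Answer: 16325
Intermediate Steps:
q(Q, M) = M*(6 + Q) (q(Q, M) = M*(Q + 6) = M*(6 + Q))
Z(L) = 1 (Z(L) = 1 - (L - L)/6 = 1 - 1/6*0 = 1 + 0 = 1)
n = 137 (n = 9 - 16*(-10 - 1*(-2)) = 9 - 16*(-10 + 2) = 9 - 16*(-8) = 9 - 1*(-128) = 9 + 128 = 137)
(16187 + Z(q(12, (-3)**4))) + n = (16187 + 1) + 137 = 16188 + 137 = 16325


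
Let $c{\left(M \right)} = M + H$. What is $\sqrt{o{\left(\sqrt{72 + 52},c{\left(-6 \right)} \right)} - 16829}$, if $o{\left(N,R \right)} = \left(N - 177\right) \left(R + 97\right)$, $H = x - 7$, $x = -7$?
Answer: $\sqrt{-30458 + 154 \sqrt{31}} \approx 172.05 i$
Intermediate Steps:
$H = -14$ ($H = -7 - 7 = -14$)
$c{\left(M \right)} = -14 + M$ ($c{\left(M \right)} = M - 14 = -14 + M$)
$o{\left(N,R \right)} = \left(-177 + N\right) \left(97 + R\right)$
$\sqrt{o{\left(\sqrt{72 + 52},c{\left(-6 \right)} \right)} - 16829} = \sqrt{\left(-17169 - 177 \left(-14 - 6\right) + 97 \sqrt{72 + 52} + \sqrt{72 + 52} \left(-14 - 6\right)\right) - 16829} = \sqrt{\left(-17169 - -3540 + 97 \sqrt{124} + \sqrt{124} \left(-20\right)\right) - 16829} = \sqrt{\left(-17169 + 3540 + 97 \cdot 2 \sqrt{31} + 2 \sqrt{31} \left(-20\right)\right) - 16829} = \sqrt{\left(-17169 + 3540 + 194 \sqrt{31} - 40 \sqrt{31}\right) - 16829} = \sqrt{\left(-13629 + 154 \sqrt{31}\right) - 16829} = \sqrt{-30458 + 154 \sqrt{31}}$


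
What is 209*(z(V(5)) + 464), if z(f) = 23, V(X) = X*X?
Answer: 101783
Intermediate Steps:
V(X) = X²
209*(z(V(5)) + 464) = 209*(23 + 464) = 209*487 = 101783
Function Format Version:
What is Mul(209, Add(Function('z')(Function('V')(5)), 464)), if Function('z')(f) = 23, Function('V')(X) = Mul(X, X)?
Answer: 101783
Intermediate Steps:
Function('V')(X) = Pow(X, 2)
Mul(209, Add(Function('z')(Function('V')(5)), 464)) = Mul(209, Add(23, 464)) = Mul(209, 487) = 101783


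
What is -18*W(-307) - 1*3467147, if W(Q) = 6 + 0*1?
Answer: -3467255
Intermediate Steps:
W(Q) = 6 (W(Q) = 6 + 0 = 6)
-18*W(-307) - 1*3467147 = -18*6 - 1*3467147 = -108 - 3467147 = -3467255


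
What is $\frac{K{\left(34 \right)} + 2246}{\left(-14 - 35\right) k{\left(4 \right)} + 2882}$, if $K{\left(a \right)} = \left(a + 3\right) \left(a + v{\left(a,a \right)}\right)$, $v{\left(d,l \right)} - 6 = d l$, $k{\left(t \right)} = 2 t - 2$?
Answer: $\frac{23249}{1294} \approx 17.967$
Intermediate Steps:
$k{\left(t \right)} = -2 + 2 t$
$v{\left(d,l \right)} = 6 + d l$
$K{\left(a \right)} = \left(3 + a\right) \left(6 + a + a^{2}\right)$ ($K{\left(a \right)} = \left(a + 3\right) \left(a + \left(6 + a a\right)\right) = \left(3 + a\right) \left(a + \left(6 + a^{2}\right)\right) = \left(3 + a\right) \left(6 + a + a^{2}\right)$)
$\frac{K{\left(34 \right)} + 2246}{\left(-14 - 35\right) k{\left(4 \right)} + 2882} = \frac{\left(18 + 34^{3} + 4 \cdot 34^{2} + 9 \cdot 34\right) + 2246}{\left(-14 - 35\right) \left(-2 + 2 \cdot 4\right) + 2882} = \frac{\left(18 + 39304 + 4 \cdot 1156 + 306\right) + 2246}{- 49 \left(-2 + 8\right) + 2882} = \frac{\left(18 + 39304 + 4624 + 306\right) + 2246}{\left(-49\right) 6 + 2882} = \frac{44252 + 2246}{-294 + 2882} = \frac{46498}{2588} = 46498 \cdot \frac{1}{2588} = \frac{23249}{1294}$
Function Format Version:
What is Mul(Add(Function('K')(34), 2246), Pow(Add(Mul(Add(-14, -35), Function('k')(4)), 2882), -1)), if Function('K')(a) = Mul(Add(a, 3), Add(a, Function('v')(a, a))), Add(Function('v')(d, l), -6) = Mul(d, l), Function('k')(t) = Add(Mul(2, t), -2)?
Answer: Rational(23249, 1294) ≈ 17.967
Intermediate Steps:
Function('k')(t) = Add(-2, Mul(2, t))
Function('v')(d, l) = Add(6, Mul(d, l))
Function('K')(a) = Mul(Add(3, a), Add(6, a, Pow(a, 2))) (Function('K')(a) = Mul(Add(a, 3), Add(a, Add(6, Mul(a, a)))) = Mul(Add(3, a), Add(a, Add(6, Pow(a, 2)))) = Mul(Add(3, a), Add(6, a, Pow(a, 2))))
Mul(Add(Function('K')(34), 2246), Pow(Add(Mul(Add(-14, -35), Function('k')(4)), 2882), -1)) = Mul(Add(Add(18, Pow(34, 3), Mul(4, Pow(34, 2)), Mul(9, 34)), 2246), Pow(Add(Mul(Add(-14, -35), Add(-2, Mul(2, 4))), 2882), -1)) = Mul(Add(Add(18, 39304, Mul(4, 1156), 306), 2246), Pow(Add(Mul(-49, Add(-2, 8)), 2882), -1)) = Mul(Add(Add(18, 39304, 4624, 306), 2246), Pow(Add(Mul(-49, 6), 2882), -1)) = Mul(Add(44252, 2246), Pow(Add(-294, 2882), -1)) = Mul(46498, Pow(2588, -1)) = Mul(46498, Rational(1, 2588)) = Rational(23249, 1294)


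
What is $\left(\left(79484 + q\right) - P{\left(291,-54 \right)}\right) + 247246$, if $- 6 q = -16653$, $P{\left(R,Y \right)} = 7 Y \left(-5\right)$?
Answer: $\frac{655231}{2} \approx 3.2762 \cdot 10^{5}$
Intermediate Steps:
$P{\left(R,Y \right)} = - 35 Y$
$q = \frac{5551}{2}$ ($q = \left(- \frac{1}{6}\right) \left(-16653\right) = \frac{5551}{2} \approx 2775.5$)
$\left(\left(79484 + q\right) - P{\left(291,-54 \right)}\right) + 247246 = \left(\left(79484 + \frac{5551}{2}\right) - \left(-35\right) \left(-54\right)\right) + 247246 = \left(\frac{164519}{2} - 1890\right) + 247246 = \frac{160739}{2} + 247246 = \frac{655231}{2}$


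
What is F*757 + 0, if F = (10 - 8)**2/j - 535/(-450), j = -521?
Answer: 41927959/46890 ≈ 894.18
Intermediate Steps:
F = 55387/46890 (F = (10 - 8)**2/(-521) - 535/(-450) = 2**2*(-1/521) - 535*(-1/450) = 4*(-1/521) + 107/90 = -4/521 + 107/90 = 55387/46890 ≈ 1.1812)
F*757 + 0 = (55387/46890)*757 + 0 = 41927959/46890 + 0 = 41927959/46890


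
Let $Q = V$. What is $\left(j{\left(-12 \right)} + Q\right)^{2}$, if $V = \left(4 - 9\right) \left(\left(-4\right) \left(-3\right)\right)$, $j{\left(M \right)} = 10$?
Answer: $2500$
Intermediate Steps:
$V = -60$ ($V = \left(-5\right) 12 = -60$)
$Q = -60$
$\left(j{\left(-12 \right)} + Q\right)^{2} = \left(10 - 60\right)^{2} = \left(-50\right)^{2} = 2500$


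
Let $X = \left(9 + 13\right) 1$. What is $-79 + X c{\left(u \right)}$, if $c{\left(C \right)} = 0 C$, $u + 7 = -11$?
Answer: $-79$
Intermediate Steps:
$u = -18$ ($u = -7 - 11 = -18$)
$c{\left(C \right)} = 0$
$X = 22$ ($X = 22 \cdot 1 = 22$)
$-79 + X c{\left(u \right)} = -79 + 22 \cdot 0 = -79 + 0 = -79$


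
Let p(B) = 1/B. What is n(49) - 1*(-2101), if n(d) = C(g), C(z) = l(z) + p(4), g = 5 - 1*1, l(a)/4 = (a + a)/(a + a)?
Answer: 8421/4 ≈ 2105.3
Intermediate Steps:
l(a) = 4 (l(a) = 4*((a + a)/(a + a)) = 4*((2*a)/((2*a))) = 4*((2*a)*(1/(2*a))) = 4*1 = 4)
g = 4 (g = 5 - 1 = 4)
C(z) = 17/4 (C(z) = 4 + 1/4 = 4 + ¼ = 17/4)
n(d) = 17/4
n(49) - 1*(-2101) = 17/4 - 1*(-2101) = 17/4 + 2101 = 8421/4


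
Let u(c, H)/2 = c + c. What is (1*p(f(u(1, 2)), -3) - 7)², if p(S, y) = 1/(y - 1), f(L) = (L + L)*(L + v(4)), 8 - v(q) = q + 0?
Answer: 841/16 ≈ 52.563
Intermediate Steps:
v(q) = 8 - q (v(q) = 8 - (q + 0) = 8 - q)
u(c, H) = 4*c (u(c, H) = 2*(c + c) = 2*(2*c) = 4*c)
f(L) = 2*L*(4 + L) (f(L) = (L + L)*(L + (8 - 1*4)) = (2*L)*(L + (8 - 4)) = (2*L)*(L + 4) = (2*L)*(4 + L) = 2*L*(4 + L))
p(S, y) = 1/(-1 + y)
(1*p(f(u(1, 2)), -3) - 7)² = (1/(-1 - 3) - 7)² = (1/(-4) - 7)² = (1*(-¼) - 7)² = (-¼ - 7)² = (-29/4)² = 841/16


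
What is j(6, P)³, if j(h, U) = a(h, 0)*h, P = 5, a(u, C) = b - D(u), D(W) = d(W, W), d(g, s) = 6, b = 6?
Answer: 0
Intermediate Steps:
D(W) = 6
a(u, C) = 0 (a(u, C) = 6 - 1*6 = 6 - 6 = 0)
j(h, U) = 0 (j(h, U) = 0*h = 0)
j(6, P)³ = 0³ = 0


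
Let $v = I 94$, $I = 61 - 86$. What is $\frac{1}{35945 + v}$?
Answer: $\frac{1}{33595} \approx 2.9766 \cdot 10^{-5}$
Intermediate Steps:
$I = -25$ ($I = 61 - 86 = -25$)
$v = -2350$ ($v = \left(-25\right) 94 = -2350$)
$\frac{1}{35945 + v} = \frac{1}{35945 - 2350} = \frac{1}{33595}$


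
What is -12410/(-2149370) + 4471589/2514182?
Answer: 964230024755/540390736534 ≈ 1.7843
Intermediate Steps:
-12410/(-2149370) + 4471589/2514182 = -12410*(-1/2149370) + 4471589*(1/2514182) = 1241/214937 + 4471589/2514182 = 964230024755/540390736534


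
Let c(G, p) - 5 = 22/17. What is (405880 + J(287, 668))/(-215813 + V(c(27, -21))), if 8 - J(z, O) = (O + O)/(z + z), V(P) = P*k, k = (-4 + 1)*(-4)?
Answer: -1980316196/1052583119 ≈ -1.8814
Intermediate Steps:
k = 12 (k = -3*(-4) = 12)
c(G, p) = 107/17 (c(G, p) = 5 + 22/17 = 107/17)
V(P) = 12*P (V(P) = P*12 = 12*P)
J(z, O) = 8 - O/z (J(z, O) = 8 - (O + O)/(z + z) = 8 - 2*O/(2*z) = 8 - 2*O*1/(2*z) = 8 - O/z)
(405880 + J(287, 668))/(-215813 + V(c(27, -21))) = (405880 + (8 - 1*668/287))/(-215813 + 12*(107/17)) = (405880 + (8 - 1*668*1/287))/(-215813 + 1284/17) = (405880 + (8 - 668/287))/(-3667537/17) = (405880 + 1628/287)*(-17/3667537) = (116489188/287)*(-17/3667537) = -1980316196/1052583119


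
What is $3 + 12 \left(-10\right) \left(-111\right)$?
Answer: $13323$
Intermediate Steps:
$3 + 12 \left(-10\right) \left(-111\right) = 3 - -13320 = 3 + 13320 = 13323$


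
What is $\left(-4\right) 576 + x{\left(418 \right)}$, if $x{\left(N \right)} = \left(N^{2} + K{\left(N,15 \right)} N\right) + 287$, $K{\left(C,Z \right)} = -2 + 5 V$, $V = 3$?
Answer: $178141$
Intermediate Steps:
$K{\left(C,Z \right)} = 13$ ($K{\left(C,Z \right)} = -2 + 5 \cdot 3 = -2 + 15 = 13$)
$x{\left(N \right)} = 287 + N^{2} + 13 N$ ($x{\left(N \right)} = \left(N^{2} + 13 N\right) + 287 = 287 + N^{2} + 13 N$)
$\left(-4\right) 576 + x{\left(418 \right)} = \left(-4\right) 576 + \left(287 + 418^{2} + 13 \cdot 418\right) = -2304 + \left(287 + 174724 + 5434\right) = -2304 + 180445 = 178141$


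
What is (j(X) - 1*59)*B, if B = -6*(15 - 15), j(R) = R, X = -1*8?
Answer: 0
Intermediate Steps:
X = -8
B = 0 (B = -6*0 = 0)
(j(X) - 1*59)*B = (-8 - 1*59)*0 = (-8 - 59)*0 = -67*0 = 0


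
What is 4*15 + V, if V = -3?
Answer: 57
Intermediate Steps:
4*15 + V = 4*15 - 3 = 60 - 3 = 57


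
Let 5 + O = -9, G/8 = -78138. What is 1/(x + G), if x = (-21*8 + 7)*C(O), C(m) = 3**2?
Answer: -1/626553 ≈ -1.5960e-6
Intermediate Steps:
G = -625104 (G = 8*(-78138) = -625104)
O = -14 (O = -5 - 9 = -14)
C(m) = 9
x = -1449 (x = (-21*8 + 7)*9 = (-168 + 7)*9 = -161*9 = -1449)
1/(x + G) = 1/(-1449 - 625104) = 1/(-626553) = -1/626553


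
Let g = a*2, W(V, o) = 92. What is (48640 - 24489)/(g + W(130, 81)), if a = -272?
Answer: -24151/452 ≈ -53.431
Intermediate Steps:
g = -544 (g = -272*2 = -544)
(48640 - 24489)/(g + W(130, 81)) = (48640 - 24489)/(-544 + 92) = 24151/(-452) = 24151*(-1/452) = -24151/452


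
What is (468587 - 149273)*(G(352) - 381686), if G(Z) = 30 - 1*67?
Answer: -121889498022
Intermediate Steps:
G(Z) = -37 (G(Z) = 30 - 67 = -37)
(468587 - 149273)*(G(352) - 381686) = (468587 - 149273)*(-37 - 381686) = 319314*(-381723) = -121889498022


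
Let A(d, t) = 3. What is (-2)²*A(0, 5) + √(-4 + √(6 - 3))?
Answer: 12 + √(-4 + √3) ≈ 12.0 + 1.506*I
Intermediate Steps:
(-2)²*A(0, 5) + √(-4 + √(6 - 3)) = (-2)²*3 + √(-4 + √(6 - 3)) = 4*3 + √(-4 + √3) = 12 + √(-4 + √3)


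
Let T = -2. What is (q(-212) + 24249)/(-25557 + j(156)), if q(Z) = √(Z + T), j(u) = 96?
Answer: -8083/8487 - I*√214/25461 ≈ -0.9524 - 0.00057455*I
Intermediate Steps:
q(Z) = √(-2 + Z) (q(Z) = √(Z - 2) = √(-2 + Z))
(q(-212) + 24249)/(-25557 + j(156)) = (√(-2 - 212) + 24249)/(-25557 + 96) = (√(-214) + 24249)/(-25461) = (I*√214 + 24249)*(-1/25461) = (24249 + I*√214)*(-1/25461) = -8083/8487 - I*√214/25461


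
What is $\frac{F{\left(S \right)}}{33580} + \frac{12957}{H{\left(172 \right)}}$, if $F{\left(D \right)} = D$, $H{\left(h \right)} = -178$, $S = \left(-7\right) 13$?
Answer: $- \frac{217556129}{2988620} \approx -72.795$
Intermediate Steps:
$S = -91$
$\frac{F{\left(S \right)}}{33580} + \frac{12957}{H{\left(172 \right)}} = - \frac{91}{33580} + \frac{12957}{-178} = \left(-91\right) \frac{1}{33580} + 12957 \left(- \frac{1}{178}\right) = - \frac{91}{33580} - \frac{12957}{178} = - \frac{217556129}{2988620}$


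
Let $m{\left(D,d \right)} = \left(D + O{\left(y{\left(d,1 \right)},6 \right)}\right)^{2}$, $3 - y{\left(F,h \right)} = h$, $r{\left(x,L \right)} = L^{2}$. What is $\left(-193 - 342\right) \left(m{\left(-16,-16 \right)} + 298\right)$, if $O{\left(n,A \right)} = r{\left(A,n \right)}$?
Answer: $-236470$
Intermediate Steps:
$y{\left(F,h \right)} = 3 - h$
$O{\left(n,A \right)} = n^{2}$
$m{\left(D,d \right)} = \left(4 + D\right)^{2}$ ($m{\left(D,d \right)} = \left(D + \left(3 - 1\right)^{2}\right)^{2} = \left(D + 2^{2}\right)^{2} = \left(D + 4\right)^{2} = \left(4 + D\right)^{2}$)
$\left(-193 - 342\right) \left(m{\left(-16,-16 \right)} + 298\right) = \left(-193 - 342\right) \left(\left(4 - 16\right)^{2} + 298\right) = - 535 \left(\left(-12\right)^{2} + 298\right) = - 535 \left(144 + 298\right) = \left(-535\right) 442 = -236470$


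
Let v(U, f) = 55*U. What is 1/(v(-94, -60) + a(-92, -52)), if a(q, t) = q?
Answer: -1/5262 ≈ -0.00019004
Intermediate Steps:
1/(v(-94, -60) + a(-92, -52)) = 1/(55*(-94) - 92) = 1/(-5170 - 92) = 1/(-5262) = -1/5262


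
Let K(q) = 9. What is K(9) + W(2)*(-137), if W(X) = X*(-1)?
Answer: 283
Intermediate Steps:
W(X) = -X
K(9) + W(2)*(-137) = 9 - 1*2*(-137) = 9 - 2*(-137) = 9 + 274 = 283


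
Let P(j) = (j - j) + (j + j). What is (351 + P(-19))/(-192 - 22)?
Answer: -313/214 ≈ -1.4626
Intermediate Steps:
P(j) = 2*j (P(j) = 0 + 2*j = 2*j)
(351 + P(-19))/(-192 - 22) = (351 + 2*(-19))/(-192 - 22) = (351 - 38)/(-214) = 313*(-1/214) = -313/214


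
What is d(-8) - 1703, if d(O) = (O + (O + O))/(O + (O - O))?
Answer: -1700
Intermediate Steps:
d(O) = 3 (d(O) = (O + 2*O)/(O + 0) = (3*O)/O = 3)
d(-8) - 1703 = 3 - 1703 = -1700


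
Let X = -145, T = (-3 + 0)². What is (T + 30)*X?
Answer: -5655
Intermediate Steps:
T = 9 (T = (-3)² = 9)
(T + 30)*X = (9 + 30)*(-145) = 39*(-145) = -5655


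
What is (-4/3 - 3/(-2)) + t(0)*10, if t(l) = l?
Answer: 1/6 ≈ 0.16667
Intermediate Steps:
(-4/3 - 3/(-2)) + t(0)*10 = (-4/3 - 3/(-2)) + 0*10 = (-4*1/3 - 3*(-1/2)) + 0 = (-4/3 + 3/2) + 0 = 1/6 + 0 = 1/6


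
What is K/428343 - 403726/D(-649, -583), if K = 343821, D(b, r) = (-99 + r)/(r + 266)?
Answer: -9136598636964/48688321 ≈ -1.8765e+5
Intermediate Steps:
D(b, r) = (-99 + r)/(266 + r)
K/428343 - 403726/D(-649, -583) = 343821/428343 - 403726*(266 - 583)/(-99 - 583) = 343821*(1/428343) - 403726/(-682/(-317)) = 114607/142781 - 403726/((-1/317*(-682))) = 114607/142781 - 403726/682/317 = 114607/142781 - 403726*317/682 = 114607/142781 - 63990571/341 = -9136598636964/48688321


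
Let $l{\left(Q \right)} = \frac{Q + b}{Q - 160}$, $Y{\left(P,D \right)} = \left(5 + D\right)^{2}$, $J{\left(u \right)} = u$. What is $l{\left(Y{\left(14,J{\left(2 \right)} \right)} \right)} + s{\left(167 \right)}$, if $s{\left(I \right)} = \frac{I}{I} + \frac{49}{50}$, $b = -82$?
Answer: $\frac{4213}{1850} \approx 2.2773$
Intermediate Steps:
$s{\left(I \right)} = \frac{99}{50}$ ($s{\left(I \right)} = 1 + 49 \cdot \frac{1}{50} = 1 + \frac{49}{50} = \frac{99}{50}$)
$l{\left(Q \right)} = \frac{-82 + Q}{-160 + Q}$ ($l{\left(Q \right)} = \frac{Q - 82}{Q - 160} = \frac{-82 + Q}{-160 + Q}$)
$l{\left(Y{\left(14,J{\left(2 \right)} \right)} \right)} + s{\left(167 \right)} = \frac{-82 + \left(5 + 2\right)^{2}}{-160 + \left(5 + 2\right)^{2}} + \frac{99}{50} = \frac{-82 + 7^{2}}{-160 + 7^{2}} + \frac{99}{50} = \frac{-82 + 49}{-160 + 49} + \frac{99}{50} = \frac{1}{-111} \left(-33\right) + \frac{99}{50} = \left(- \frac{1}{111}\right) \left(-33\right) + \frac{99}{50} = \frac{11}{37} + \frac{99}{50} = \frac{4213}{1850}$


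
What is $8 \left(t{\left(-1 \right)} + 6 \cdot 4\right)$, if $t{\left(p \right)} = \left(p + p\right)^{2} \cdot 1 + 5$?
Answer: $264$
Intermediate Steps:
$t{\left(p \right)} = 5 + 4 p^{2}$ ($t{\left(p \right)} = \left(2 p\right)^{2} \cdot 1 + 5 = 4 p^{2} \cdot 1 + 5 = 4 p^{2} + 5 = 5 + 4 p^{2}$)
$8 \left(t{\left(-1 \right)} + 6 \cdot 4\right) = 8 \left(\left(5 + 4 \left(-1\right)^{2}\right) + 6 \cdot 4\right) = 8 \left(\left(5 + 4 \cdot 1\right) + 24\right) = 8 \left(\left(5 + 4\right) + 24\right) = 8 \left(9 + 24\right) = 8 \cdot 33 = 264$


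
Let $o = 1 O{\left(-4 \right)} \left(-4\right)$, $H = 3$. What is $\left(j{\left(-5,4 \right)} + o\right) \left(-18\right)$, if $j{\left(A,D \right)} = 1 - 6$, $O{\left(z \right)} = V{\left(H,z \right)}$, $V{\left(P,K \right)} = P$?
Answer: $306$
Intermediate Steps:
$O{\left(z \right)} = 3$
$j{\left(A,D \right)} = -5$ ($j{\left(A,D \right)} = 1 - 6 = -5$)
$o = -12$ ($o = 1 \cdot 3 \left(-4\right) = 3 \left(-4\right) = -12$)
$\left(j{\left(-5,4 \right)} + o\right) \left(-18\right) = \left(-5 - 12\right) \left(-18\right) = \left(-17\right) \left(-18\right) = 306$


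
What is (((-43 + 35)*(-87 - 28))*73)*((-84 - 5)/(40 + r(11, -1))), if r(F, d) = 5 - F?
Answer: -2988620/17 ≈ -1.7580e+5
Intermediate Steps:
(((-43 + 35)*(-87 - 28))*73)*((-84 - 5)/(40 + r(11, -1))) = (((-43 + 35)*(-87 - 28))*73)*((-84 - 5)/(40 + (5 - 1*11))) = (-8*(-115)*73)*(-89/(40 + (5 - 11))) = (920*73)*(-89/(40 - 6)) = 67160*(-89/34) = -2988620/17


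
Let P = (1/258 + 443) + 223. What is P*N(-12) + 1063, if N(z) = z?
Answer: -297949/43 ≈ -6929.0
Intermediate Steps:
P = 171829/258 (P = (1/258 + 443) + 223 = 114295/258 + 223 = 171829/258 ≈ 666.00)
P*N(-12) + 1063 = (171829/258)*(-12) + 1063 = -343658/43 + 1063 = -297949/43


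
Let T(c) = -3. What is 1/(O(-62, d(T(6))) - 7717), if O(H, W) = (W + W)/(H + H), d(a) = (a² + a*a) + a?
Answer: -62/478469 ≈ -0.00012958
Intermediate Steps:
d(a) = a + 2*a² (d(a) = (a² + a²) + a = 2*a² + a = a + 2*a²)
O(H, W) = W/H (O(H, W) = (2*W)/((2*H)) = (2*W)*(1/(2*H)) = W/H)
1/(O(-62, d(T(6))) - 7717) = 1/(-3*(1 + 2*(-3))/(-62) - 7717) = 1/(-3*(1 - 6)*(-1/62) - 7717) = 1/(-3*(-5)*(-1/62) - 7717) = 1/(15*(-1/62) - 7717) = 1/(-15/62 - 7717) = 1/(-478469/62) = -62/478469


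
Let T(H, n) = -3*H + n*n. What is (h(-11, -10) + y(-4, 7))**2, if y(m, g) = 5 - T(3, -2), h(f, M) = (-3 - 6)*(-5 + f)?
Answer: 23716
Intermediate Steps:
T(H, n) = n**2 - 3*H (T(H, n) = -3*H + n**2 = n**2 - 3*H)
h(f, M) = 45 - 9*f (h(f, M) = -9*(-5 + f) = 45 - 9*f)
y(m, g) = 10 (y(m, g) = 5 - ((-2)**2 - 3*3) = 5 - (4 - 9) = 5 - 1*(-5) = 5 + 5 = 10)
(h(-11, -10) + y(-4, 7))**2 = ((45 - 9*(-11)) + 10)**2 = ((45 + 99) + 10)**2 = (144 + 10)**2 = 154**2 = 23716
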